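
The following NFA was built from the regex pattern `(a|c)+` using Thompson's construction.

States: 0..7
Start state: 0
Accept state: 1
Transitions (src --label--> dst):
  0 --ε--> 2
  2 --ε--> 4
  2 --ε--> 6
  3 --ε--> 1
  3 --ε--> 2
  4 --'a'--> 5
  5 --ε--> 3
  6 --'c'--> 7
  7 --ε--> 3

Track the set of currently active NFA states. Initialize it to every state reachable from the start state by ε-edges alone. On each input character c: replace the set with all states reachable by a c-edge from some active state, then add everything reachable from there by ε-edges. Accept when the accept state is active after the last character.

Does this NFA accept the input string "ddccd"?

Answer: REJECT

Steps:
S₀ = ε-closure({0}) = {0,2,4,6}
'd' @ 1: {}  — no active states
rest 'dccd' ignored (set empty)
final: {}; accept 1 not in set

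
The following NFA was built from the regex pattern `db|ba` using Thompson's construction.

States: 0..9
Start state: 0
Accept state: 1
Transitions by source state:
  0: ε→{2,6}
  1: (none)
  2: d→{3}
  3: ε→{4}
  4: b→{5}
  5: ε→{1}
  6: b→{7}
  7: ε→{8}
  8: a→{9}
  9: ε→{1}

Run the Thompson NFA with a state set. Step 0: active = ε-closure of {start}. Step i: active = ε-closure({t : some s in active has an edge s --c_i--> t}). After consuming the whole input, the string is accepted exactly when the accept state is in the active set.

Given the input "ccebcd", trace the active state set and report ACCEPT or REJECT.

S₀ = ε-closure({0}) = {0,2,6}
'c' @ 1: {}  — dead — no transitions
rest 'cebcd' ignored (set empty)
after full input: {}  (accept=1 not in)

Answer: REJECT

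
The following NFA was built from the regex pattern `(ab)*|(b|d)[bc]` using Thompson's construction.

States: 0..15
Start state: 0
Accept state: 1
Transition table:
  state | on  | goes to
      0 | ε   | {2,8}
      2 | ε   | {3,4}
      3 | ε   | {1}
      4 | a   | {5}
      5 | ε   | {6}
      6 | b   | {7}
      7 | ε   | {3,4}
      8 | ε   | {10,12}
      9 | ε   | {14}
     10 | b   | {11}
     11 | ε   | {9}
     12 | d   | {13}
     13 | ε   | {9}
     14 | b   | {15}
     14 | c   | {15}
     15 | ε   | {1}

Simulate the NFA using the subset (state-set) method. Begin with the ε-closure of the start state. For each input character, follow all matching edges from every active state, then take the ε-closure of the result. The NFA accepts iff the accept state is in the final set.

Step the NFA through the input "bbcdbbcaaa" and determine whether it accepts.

start: ε-closure({0}) = {0,1,2,3,4,8,10,12}
'b' @ 1: {9,11,14}
'b' @ 2: {1,15}  [accepting]
'c' @ 3: {}  — dead — no transitions
rest 'dbbcaaa' ignored (set empty)
end set {} — state 1 not in

Answer: REJECT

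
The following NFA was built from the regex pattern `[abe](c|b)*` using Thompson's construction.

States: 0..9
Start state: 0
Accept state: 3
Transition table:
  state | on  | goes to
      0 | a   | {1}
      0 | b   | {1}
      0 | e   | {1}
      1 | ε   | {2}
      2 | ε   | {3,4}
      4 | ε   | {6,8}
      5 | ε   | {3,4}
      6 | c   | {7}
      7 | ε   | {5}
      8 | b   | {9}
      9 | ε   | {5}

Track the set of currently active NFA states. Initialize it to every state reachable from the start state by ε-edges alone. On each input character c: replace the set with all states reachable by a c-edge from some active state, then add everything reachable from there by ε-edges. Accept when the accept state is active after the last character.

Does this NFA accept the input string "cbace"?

Answer: REJECT

Trace:
initial (ε-close {0}): {0}
'c' @ 1: {}  — dead — no transitions
rest 'bace' ignored (set empty)
end set {} — state 3 not in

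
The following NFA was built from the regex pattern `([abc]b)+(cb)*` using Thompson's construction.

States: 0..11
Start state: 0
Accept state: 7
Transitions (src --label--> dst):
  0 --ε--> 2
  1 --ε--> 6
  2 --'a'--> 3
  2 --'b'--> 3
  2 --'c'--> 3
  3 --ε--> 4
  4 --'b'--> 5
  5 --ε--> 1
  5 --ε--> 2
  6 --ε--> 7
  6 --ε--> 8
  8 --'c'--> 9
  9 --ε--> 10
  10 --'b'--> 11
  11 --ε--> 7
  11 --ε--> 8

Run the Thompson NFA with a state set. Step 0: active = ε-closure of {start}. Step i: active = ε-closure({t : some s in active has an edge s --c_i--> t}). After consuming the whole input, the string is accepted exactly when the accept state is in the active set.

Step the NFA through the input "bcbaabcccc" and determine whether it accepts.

Answer: REJECT

Trace:
S₀ = ε-closure({0}) = {0,2}
'b' @ 1: {3,4}
'c' @ 2: {}  — dead — no transitions
rest 'baabcccc' ignored (set empty)
end set {} — state 7 not in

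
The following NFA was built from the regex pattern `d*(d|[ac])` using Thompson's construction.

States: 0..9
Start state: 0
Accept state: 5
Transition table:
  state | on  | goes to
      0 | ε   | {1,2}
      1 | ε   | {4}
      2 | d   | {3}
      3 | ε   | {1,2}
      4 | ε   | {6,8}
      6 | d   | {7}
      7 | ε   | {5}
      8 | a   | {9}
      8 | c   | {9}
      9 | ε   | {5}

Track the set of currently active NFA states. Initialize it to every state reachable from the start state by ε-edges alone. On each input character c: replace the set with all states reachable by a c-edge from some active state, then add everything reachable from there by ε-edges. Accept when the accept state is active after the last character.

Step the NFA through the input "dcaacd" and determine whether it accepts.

start: ε-closure({0}) = {0,1,2,4,6,8}
'd' @ 1: {1,2,3,4,5,6,7,8}  [accepting]
'c' @ 2: {5,9}  [accepting]
'a' @ 3: {}  — dead — no transitions
rest 'acd' ignored (set empty)
end set {} — state 5 not in

Answer: REJECT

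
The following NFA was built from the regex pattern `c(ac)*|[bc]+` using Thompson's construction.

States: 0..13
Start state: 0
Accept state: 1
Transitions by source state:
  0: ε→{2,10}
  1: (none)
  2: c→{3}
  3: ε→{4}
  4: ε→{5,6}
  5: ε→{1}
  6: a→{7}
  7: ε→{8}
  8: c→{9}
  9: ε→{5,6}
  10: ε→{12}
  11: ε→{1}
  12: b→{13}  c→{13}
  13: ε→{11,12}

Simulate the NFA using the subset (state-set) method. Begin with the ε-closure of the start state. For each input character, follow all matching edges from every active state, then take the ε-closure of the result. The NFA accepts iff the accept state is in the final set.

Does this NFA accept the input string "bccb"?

Answer: ACCEPT

Steps:
start: ε-closure({0}) = {0,2,10,12}
'b' @ 1: {1,11,12,13}  [accepting]
'c' @ 2: {1,11,12,13}  [accepting]
'c' @ 3: {1,11,12,13}  [accepting]
'b' @ 4: {1,11,12,13}  [accepting]
after full input: {1,11,12,13}  (accept=1 in)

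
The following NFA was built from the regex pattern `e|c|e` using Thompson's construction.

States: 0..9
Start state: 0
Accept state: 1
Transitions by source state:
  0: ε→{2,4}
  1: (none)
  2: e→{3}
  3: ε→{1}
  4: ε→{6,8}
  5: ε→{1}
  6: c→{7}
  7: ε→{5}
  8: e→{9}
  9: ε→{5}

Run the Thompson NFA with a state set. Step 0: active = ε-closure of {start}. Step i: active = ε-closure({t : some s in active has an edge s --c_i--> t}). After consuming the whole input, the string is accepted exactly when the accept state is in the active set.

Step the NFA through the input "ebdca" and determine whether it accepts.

Answer: REJECT

Steps:
initial (ε-close {0}): {0,2,4,6,8}
'e' @ 1: {1,3,5,9}  [accepting]
'b' @ 2: {}  — no active states
rest 'dca' ignored (set empty)
end set {} — state 1 not in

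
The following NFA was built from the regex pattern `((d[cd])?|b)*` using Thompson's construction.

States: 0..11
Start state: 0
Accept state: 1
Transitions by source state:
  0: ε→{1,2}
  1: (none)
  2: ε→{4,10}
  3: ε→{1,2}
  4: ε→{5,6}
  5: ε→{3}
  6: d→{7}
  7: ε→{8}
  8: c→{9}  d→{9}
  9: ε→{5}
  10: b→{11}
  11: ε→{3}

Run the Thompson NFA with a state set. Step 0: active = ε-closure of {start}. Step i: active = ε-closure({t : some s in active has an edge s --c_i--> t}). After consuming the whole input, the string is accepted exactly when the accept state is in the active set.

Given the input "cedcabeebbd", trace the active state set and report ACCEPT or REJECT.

S₀ = ε-closure({0}) = {0,1,2,3,4,5,6,10}
'c' @ 1: {}  — dead — no transitions
rest 'edcabeebbd' ignored (set empty)
end set {} — state 1 not in

Answer: REJECT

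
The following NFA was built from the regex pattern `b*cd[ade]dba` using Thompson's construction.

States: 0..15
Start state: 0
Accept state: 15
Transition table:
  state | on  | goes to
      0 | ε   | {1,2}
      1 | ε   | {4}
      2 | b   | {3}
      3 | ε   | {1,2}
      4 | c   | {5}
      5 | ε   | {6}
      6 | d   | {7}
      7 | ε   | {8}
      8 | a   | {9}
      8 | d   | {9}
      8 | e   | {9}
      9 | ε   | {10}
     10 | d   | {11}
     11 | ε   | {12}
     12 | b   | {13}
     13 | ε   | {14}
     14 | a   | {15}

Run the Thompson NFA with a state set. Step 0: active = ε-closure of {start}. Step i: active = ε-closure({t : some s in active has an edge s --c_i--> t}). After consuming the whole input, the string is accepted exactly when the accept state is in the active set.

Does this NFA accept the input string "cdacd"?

start: ε-closure({0}) = {0,1,2,4}
'c' @ 1: {5,6}
'd' @ 2: {7,8}
'a' @ 3: {9,10}
'c' @ 4: {}  — no active states
rest 'd' ignored (set empty)
final: {}; accept 15 not in set

Answer: REJECT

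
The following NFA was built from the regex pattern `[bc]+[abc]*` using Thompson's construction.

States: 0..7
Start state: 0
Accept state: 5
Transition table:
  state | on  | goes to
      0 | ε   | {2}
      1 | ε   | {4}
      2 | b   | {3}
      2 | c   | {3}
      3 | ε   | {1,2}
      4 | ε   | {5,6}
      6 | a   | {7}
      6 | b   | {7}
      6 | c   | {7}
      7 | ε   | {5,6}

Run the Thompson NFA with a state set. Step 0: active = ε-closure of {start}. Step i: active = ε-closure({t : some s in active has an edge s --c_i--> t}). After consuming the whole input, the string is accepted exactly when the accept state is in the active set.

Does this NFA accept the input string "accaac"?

initial (ε-close {0}): {0,2}
'a' @ 1: {}  — state set empty
rest 'ccaac' ignored (set empty)
final: {}; accept 5 not in set

Answer: REJECT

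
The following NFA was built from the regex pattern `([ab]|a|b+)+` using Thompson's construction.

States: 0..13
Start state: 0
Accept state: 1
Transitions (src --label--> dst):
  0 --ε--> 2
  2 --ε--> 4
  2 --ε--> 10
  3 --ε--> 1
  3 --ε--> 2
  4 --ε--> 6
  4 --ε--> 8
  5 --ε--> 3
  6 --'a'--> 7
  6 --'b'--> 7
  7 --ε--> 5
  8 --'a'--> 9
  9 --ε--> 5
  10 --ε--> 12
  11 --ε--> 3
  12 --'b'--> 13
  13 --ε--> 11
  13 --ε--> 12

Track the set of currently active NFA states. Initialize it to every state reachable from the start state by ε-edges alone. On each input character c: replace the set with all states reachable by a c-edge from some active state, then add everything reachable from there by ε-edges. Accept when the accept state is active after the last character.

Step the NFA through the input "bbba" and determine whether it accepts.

initial (ε-close {0}): {0,2,4,6,8,10,12}
'b' @ 1: {1,2,3,4,5,6,7,8,10,11,12,13}  [accepting]
'b' @ 2: {1,2,3,4,5,6,7,8,10,11,12,13}  [accepting]
'b' @ 3: {1,2,3,4,5,6,7,8,10,11,12,13}  [accepting]
'a' @ 4: {1,2,3,4,5,6,7,8,9,10,12}  [accepting]
final: {1,2,3,4,5,6,7,8,9,10,12}; accept 1 in set

Answer: ACCEPT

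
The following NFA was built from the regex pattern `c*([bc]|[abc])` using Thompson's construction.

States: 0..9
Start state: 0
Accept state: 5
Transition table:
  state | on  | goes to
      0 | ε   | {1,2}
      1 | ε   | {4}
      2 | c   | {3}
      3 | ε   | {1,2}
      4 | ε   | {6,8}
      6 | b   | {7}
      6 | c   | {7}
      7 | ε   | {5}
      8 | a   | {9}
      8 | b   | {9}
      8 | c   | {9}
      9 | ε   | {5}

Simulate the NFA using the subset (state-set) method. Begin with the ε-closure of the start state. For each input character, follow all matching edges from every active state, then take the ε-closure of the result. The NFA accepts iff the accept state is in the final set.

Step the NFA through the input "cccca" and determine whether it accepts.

Answer: ACCEPT

Steps:
S₀ = ε-closure({0}) = {0,1,2,4,6,8}
'c' @ 1: {1,2,3,4,5,6,7,8,9}  (accept∈set)
'c' @ 2: {1,2,3,4,5,6,7,8,9}  (accept∈set)
'c' @ 3: {1,2,3,4,5,6,7,8,9}  (accept∈set)
'c' @ 4: {1,2,3,4,5,6,7,8,9}  (accept∈set)
'a' @ 5: {5,9}  (accept∈set)
final: {5,9}; accept 5 in set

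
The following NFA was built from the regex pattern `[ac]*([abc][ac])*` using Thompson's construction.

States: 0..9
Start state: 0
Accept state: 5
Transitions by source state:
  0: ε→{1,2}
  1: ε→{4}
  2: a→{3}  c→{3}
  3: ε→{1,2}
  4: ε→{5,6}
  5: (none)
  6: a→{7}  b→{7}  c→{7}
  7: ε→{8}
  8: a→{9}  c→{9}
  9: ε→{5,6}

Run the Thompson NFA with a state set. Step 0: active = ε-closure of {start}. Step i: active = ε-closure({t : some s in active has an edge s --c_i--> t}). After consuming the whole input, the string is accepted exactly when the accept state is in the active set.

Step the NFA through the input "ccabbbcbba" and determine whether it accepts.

Answer: REJECT

Steps:
S₀ = ε-closure({0}) = {0,1,2,4,5,6}
'c' @ 1: {1,2,3,4,5,6,7,8}  (accept∈set)
'c' @ 2: {1,2,3,4,5,6,7,8,9}  (accept∈set)
'a' @ 3: {1,2,3,4,5,6,7,8,9}  (accept∈set)
'b' @ 4: {7,8}
'b' @ 5: {}  — no active states
rest 'bcbba' ignored (set empty)
final: {}; accept 5 not in set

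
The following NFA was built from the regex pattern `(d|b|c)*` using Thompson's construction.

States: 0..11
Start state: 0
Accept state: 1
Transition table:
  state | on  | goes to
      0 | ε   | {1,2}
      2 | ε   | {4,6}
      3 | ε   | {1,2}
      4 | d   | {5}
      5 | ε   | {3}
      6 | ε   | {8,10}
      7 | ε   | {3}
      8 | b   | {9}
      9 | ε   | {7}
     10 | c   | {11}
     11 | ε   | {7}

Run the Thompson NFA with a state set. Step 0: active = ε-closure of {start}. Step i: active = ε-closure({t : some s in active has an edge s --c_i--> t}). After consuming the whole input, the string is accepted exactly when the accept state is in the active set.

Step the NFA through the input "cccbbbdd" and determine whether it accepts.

S₀ = ε-closure({0}) = {0,1,2,4,6,8,10}
'c' @ 1: {1,2,3,4,6,7,8,10,11}  (accept∈set)
'c' @ 2: {1,2,3,4,6,7,8,10,11}  (accept∈set)
'c' @ 3: {1,2,3,4,6,7,8,10,11}  (accept∈set)
'b' @ 4: {1,2,3,4,6,7,8,9,10}  (accept∈set)
'b' @ 5: {1,2,3,4,6,7,8,9,10}  (accept∈set)
'b' @ 6: {1,2,3,4,6,7,8,9,10}  (accept∈set)
'd' @ 7: {1,2,3,4,5,6,8,10}  (accept∈set)
'd' @ 8: {1,2,3,4,5,6,8,10}  (accept∈set)
end set {1,2,3,4,5,6,8,10} — state 1 in

Answer: ACCEPT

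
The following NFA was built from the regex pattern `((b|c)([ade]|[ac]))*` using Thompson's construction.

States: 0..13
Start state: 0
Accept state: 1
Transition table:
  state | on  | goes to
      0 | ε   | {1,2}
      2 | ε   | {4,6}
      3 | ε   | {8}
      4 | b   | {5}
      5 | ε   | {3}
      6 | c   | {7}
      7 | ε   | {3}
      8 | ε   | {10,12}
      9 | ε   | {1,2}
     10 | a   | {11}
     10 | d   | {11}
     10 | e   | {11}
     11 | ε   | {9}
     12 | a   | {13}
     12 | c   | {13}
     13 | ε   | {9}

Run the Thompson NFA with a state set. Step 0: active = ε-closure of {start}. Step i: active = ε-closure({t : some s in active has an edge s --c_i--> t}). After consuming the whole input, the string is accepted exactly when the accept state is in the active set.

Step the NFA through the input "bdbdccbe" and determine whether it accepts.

start: ε-closure({0}) = {0,1,2,4,6}
'b' @ 1: {3,5,8,10,12}
'd' @ 2: {1,2,4,6,9,11}  [accepting]
'b' @ 3: {3,5,8,10,12}
'd' @ 4: {1,2,4,6,9,11}  [accepting]
'c' @ 5: {3,7,8,10,12}
'c' @ 6: {1,2,4,6,9,13}  [accepting]
'b' @ 7: {3,5,8,10,12}
'e' @ 8: {1,2,4,6,9,11}  [accepting]
final: {1,2,4,6,9,11}; accept 1 in set

Answer: ACCEPT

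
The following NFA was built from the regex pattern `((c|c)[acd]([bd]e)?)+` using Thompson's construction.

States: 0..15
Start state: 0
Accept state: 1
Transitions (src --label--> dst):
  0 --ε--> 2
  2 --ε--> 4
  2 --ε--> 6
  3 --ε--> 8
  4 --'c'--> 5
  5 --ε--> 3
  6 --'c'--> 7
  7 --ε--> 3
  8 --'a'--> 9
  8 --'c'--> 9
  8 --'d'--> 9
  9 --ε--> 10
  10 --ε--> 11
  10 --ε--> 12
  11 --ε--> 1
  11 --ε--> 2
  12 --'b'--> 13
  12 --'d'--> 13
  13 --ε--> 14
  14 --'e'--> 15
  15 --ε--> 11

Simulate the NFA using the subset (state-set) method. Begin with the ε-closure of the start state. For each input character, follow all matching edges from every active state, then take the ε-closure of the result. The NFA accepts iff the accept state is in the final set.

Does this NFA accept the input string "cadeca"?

Answer: ACCEPT

Trace:
initial (ε-close {0}): {0,2,4,6}
'c' @ 1: {3,5,7,8}
'a' @ 2: {1,2,4,6,9,10,11,12}  (accept∈set)
'd' @ 3: {13,14}
'e' @ 4: {1,2,4,6,11,15}  (accept∈set)
'c' @ 5: {3,5,7,8}
'a' @ 6: {1,2,4,6,9,10,11,12}  (accept∈set)
after full input: {1,2,4,6,9,10,11,12}  (accept=1 in)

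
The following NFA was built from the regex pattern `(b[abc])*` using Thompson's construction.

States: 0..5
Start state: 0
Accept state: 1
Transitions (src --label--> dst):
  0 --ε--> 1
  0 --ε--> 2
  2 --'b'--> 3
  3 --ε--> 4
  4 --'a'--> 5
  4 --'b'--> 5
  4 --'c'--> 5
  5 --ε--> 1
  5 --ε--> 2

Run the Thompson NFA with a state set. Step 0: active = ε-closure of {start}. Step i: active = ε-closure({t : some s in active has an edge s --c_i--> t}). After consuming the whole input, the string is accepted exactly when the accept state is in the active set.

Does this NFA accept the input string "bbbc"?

Answer: ACCEPT

Steps:
start: ε-closure({0}) = {0,1,2}
'b' @ 1: {3,4}
'b' @ 2: {1,2,5}  (accept∈set)
'b' @ 3: {3,4}
'c' @ 4: {1,2,5}  (accept∈set)
after full input: {1,2,5}  (accept=1 in)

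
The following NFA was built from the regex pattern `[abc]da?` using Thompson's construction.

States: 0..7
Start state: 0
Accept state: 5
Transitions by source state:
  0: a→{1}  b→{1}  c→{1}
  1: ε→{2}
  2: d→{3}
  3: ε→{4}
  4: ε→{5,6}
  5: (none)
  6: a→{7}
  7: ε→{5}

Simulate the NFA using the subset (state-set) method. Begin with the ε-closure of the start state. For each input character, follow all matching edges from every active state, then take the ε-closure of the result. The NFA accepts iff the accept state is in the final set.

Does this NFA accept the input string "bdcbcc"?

Answer: REJECT

Trace:
start: ε-closure({0}) = {0}
'b' @ 1: {1,2}
'd' @ 2: {3,4,5,6}  (accept∈set)
'c' @ 3: {}  — no active states
rest 'bcc' ignored (set empty)
end set {} — state 5 not in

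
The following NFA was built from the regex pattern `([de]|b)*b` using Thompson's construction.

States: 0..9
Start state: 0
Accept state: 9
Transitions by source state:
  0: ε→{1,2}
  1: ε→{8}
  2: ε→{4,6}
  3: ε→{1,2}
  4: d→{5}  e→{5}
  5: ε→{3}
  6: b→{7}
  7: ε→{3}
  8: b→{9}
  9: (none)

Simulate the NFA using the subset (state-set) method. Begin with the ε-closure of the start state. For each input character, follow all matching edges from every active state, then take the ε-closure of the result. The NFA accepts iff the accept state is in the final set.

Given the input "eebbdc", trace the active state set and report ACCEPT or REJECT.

S₀ = ε-closure({0}) = {0,1,2,4,6,8}
'e' @ 1: {1,2,3,4,5,6,8}
'e' @ 2: {1,2,3,4,5,6,8}
'b' @ 3: {1,2,3,4,6,7,8,9}  ✓accept
'b' @ 4: {1,2,3,4,6,7,8,9}  ✓accept
'd' @ 5: {1,2,3,4,5,6,8}
'c' @ 6: {}  — no active states
end set {} — state 9 not in

Answer: REJECT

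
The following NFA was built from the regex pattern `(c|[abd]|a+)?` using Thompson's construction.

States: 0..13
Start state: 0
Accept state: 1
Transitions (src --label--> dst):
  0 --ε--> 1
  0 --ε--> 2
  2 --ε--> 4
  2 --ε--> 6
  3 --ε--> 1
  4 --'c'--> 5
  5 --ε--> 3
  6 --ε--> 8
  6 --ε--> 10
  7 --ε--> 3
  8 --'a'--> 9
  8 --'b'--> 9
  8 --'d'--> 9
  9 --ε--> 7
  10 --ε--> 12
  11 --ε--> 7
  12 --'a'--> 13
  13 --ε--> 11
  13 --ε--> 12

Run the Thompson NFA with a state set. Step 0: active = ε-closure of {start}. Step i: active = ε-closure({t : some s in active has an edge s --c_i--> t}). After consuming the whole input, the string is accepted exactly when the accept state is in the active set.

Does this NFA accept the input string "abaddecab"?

Answer: REJECT

Trace:
start: ε-closure({0}) = {0,1,2,4,6,8,10,12}
'a' @ 1: {1,3,7,9,11,12,13}  ✓accept
'b' @ 2: {}  — state set empty
rest 'addecab' ignored (set empty)
after full input: {}  (accept=1 not in)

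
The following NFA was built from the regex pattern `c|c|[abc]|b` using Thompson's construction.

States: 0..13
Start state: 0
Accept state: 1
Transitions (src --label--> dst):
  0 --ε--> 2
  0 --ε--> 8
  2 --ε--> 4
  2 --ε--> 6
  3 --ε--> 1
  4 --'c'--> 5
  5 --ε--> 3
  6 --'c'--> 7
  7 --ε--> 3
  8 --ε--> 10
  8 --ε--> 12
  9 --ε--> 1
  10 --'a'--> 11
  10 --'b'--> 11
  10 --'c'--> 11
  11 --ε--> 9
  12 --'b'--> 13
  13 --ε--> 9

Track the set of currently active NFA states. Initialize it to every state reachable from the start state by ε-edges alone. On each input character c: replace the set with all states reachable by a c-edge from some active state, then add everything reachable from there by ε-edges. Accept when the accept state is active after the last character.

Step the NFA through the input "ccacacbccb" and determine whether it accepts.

initial (ε-close {0}): {0,2,4,6,8,10,12}
'c' @ 1: {1,3,5,7,9,11}  ✓accept
'c' @ 2: {}  — state set empty
rest 'acacbccb' ignored (set empty)
after full input: {}  (accept=1 not in)

Answer: REJECT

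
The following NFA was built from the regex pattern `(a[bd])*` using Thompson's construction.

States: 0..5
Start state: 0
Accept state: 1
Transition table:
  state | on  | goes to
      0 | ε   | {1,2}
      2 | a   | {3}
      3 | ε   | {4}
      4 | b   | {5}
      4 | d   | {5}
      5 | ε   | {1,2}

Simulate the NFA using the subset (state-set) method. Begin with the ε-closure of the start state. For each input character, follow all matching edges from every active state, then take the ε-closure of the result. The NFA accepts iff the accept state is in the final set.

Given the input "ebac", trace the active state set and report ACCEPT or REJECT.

initial (ε-close {0}): {0,1,2}
'e' @ 1: {}  — no active states
rest 'bac' ignored (set empty)
after full input: {}  (accept=1 not in)

Answer: REJECT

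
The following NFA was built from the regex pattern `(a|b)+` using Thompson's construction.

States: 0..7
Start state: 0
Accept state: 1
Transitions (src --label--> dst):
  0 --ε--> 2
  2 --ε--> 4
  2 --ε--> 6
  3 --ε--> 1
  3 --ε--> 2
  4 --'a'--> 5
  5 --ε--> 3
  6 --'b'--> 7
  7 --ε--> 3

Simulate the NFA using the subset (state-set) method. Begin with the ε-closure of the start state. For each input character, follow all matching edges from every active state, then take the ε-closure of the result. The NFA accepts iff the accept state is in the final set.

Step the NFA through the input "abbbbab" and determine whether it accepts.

Answer: ACCEPT

Derivation:
S₀ = ε-closure({0}) = {0,2,4,6}
'a' @ 1: {1,2,3,4,5,6}  ✓accept
'b' @ 2: {1,2,3,4,6,7}  ✓accept
'b' @ 3: {1,2,3,4,6,7}  ✓accept
'b' @ 4: {1,2,3,4,6,7}  ✓accept
'b' @ 5: {1,2,3,4,6,7}  ✓accept
'a' @ 6: {1,2,3,4,5,6}  ✓accept
'b' @ 7: {1,2,3,4,6,7}  ✓accept
final: {1,2,3,4,6,7}; accept 1 in set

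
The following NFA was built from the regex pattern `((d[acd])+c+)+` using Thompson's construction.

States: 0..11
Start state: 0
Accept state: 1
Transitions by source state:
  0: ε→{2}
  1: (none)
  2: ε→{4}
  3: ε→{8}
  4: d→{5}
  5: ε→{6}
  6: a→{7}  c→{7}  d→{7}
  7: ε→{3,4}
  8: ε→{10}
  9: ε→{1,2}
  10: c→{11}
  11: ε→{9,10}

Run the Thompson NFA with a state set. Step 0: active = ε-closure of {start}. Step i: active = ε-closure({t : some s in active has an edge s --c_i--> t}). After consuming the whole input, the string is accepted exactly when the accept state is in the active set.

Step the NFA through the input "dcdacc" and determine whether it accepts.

initial (ε-close {0}): {0,2,4}
'd' @ 1: {5,6}
'c' @ 2: {3,4,7,8,10}
'd' @ 3: {5,6}
'a' @ 4: {3,4,7,8,10}
'c' @ 5: {1,2,4,9,10,11}  (accept∈set)
'c' @ 6: {1,2,4,9,10,11}  (accept∈set)
after full input: {1,2,4,9,10,11}  (accept=1 in)

Answer: ACCEPT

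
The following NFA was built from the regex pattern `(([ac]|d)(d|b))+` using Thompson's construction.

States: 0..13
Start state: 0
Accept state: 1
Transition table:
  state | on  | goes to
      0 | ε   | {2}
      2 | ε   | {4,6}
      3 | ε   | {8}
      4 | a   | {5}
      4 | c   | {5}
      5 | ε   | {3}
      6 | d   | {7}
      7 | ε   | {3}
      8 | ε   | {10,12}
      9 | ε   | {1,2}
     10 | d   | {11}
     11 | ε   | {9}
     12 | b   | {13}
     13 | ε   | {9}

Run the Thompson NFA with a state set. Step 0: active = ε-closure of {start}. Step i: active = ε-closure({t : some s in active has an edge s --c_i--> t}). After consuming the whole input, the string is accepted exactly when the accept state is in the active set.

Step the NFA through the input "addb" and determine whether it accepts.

Answer: ACCEPT

Derivation:
start: ε-closure({0}) = {0,2,4,6}
'a' @ 1: {3,5,8,10,12}
'd' @ 2: {1,2,4,6,9,11}  (accept∈set)
'd' @ 3: {3,7,8,10,12}
'b' @ 4: {1,2,4,6,9,13}  (accept∈set)
final: {1,2,4,6,9,13}; accept 1 in set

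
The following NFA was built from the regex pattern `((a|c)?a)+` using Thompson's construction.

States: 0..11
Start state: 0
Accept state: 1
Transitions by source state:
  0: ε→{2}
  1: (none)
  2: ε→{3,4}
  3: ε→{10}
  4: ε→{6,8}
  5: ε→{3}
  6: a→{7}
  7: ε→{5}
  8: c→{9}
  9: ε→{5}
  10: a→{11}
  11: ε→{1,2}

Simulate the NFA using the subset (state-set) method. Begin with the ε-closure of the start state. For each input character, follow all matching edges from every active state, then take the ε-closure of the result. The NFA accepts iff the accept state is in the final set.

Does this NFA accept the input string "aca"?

start: ε-closure({0}) = {0,2,3,4,6,8,10}
'a' @ 1: {1,2,3,4,5,6,7,8,10,11}  ✓accept
'c' @ 2: {3,5,9,10}
'a' @ 3: {1,2,3,4,6,8,10,11}  ✓accept
end set {1,2,3,4,6,8,10,11} — state 1 in

Answer: ACCEPT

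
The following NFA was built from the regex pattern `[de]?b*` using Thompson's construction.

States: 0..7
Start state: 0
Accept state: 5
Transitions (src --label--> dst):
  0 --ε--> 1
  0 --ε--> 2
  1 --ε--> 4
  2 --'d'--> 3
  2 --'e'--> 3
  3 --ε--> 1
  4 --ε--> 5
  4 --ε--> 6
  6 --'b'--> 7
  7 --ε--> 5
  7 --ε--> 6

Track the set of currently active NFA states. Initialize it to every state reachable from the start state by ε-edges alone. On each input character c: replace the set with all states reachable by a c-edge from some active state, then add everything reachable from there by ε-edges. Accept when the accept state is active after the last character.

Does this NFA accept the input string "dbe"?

Answer: REJECT

Steps:
S₀ = ε-closure({0}) = {0,1,2,4,5,6}
'd' @ 1: {1,3,4,5,6}  (accept∈set)
'b' @ 2: {5,6,7}  (accept∈set)
'e' @ 3: {}  — no active states
end set {} — state 5 not in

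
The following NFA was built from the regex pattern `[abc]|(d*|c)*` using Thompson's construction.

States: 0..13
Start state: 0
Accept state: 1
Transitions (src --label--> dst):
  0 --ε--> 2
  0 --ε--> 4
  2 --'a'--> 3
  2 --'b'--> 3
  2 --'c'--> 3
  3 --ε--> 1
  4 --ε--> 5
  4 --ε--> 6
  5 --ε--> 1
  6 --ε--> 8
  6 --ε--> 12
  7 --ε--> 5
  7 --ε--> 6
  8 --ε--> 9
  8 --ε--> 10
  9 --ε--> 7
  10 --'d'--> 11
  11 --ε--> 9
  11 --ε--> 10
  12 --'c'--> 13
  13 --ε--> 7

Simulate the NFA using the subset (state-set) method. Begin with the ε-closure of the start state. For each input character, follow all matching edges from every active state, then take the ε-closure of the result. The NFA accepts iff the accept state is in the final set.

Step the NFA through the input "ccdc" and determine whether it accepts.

Answer: ACCEPT

Trace:
start: ε-closure({0}) = {0,1,2,4,5,6,7,8,9,10,12}
'c' @ 1: {1,3,5,6,7,8,9,10,12,13}  (accept∈set)
'c' @ 2: {1,5,6,7,8,9,10,12,13}  (accept∈set)
'd' @ 3: {1,5,6,7,8,9,10,11,12}  (accept∈set)
'c' @ 4: {1,5,6,7,8,9,10,12,13}  (accept∈set)
after full input: {1,5,6,7,8,9,10,12,13}  (accept=1 in)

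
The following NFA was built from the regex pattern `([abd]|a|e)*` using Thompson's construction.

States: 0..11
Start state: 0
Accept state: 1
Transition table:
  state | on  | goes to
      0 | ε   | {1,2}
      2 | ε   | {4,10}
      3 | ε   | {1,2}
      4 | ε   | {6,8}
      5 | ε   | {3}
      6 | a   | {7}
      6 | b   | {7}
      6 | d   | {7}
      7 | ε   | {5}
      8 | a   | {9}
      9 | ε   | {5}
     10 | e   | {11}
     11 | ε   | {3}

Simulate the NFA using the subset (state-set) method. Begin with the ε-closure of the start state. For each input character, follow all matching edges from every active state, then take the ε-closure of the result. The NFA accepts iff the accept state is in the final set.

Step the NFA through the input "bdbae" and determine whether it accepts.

initial (ε-close {0}): {0,1,2,4,6,8,10}
'b' @ 1: {1,2,3,4,5,6,7,8,10}  (accept∈set)
'd' @ 2: {1,2,3,4,5,6,7,8,10}  (accept∈set)
'b' @ 3: {1,2,3,4,5,6,7,8,10}  (accept∈set)
'a' @ 4: {1,2,3,4,5,6,7,8,9,10}  (accept∈set)
'e' @ 5: {1,2,3,4,6,8,10,11}  (accept∈set)
final: {1,2,3,4,6,8,10,11}; accept 1 in set

Answer: ACCEPT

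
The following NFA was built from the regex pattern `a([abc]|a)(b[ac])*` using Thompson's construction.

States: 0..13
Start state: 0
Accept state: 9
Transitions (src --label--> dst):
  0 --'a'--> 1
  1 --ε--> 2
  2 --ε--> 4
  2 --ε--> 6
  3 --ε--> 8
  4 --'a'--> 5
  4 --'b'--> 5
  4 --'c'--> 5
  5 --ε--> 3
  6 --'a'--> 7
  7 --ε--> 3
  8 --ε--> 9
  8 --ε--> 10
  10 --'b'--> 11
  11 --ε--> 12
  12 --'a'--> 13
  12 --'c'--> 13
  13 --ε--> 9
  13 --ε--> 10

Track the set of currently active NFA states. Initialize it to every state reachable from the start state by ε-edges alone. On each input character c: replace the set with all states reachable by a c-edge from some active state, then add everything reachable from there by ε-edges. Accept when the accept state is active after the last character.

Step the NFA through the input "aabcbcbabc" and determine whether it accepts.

initial (ε-close {0}): {0}
'a' @ 1: {1,2,4,6}
'a' @ 2: {3,5,7,8,9,10}  [accepting]
'b' @ 3: {11,12}
'c' @ 4: {9,10,13}  [accepting]
'b' @ 5: {11,12}
'c' @ 6: {9,10,13}  [accepting]
'b' @ 7: {11,12}
'a' @ 8: {9,10,13}  [accepting]
'b' @ 9: {11,12}
'c' @ 10: {9,10,13}  [accepting]
final: {9,10,13}; accept 9 in set

Answer: ACCEPT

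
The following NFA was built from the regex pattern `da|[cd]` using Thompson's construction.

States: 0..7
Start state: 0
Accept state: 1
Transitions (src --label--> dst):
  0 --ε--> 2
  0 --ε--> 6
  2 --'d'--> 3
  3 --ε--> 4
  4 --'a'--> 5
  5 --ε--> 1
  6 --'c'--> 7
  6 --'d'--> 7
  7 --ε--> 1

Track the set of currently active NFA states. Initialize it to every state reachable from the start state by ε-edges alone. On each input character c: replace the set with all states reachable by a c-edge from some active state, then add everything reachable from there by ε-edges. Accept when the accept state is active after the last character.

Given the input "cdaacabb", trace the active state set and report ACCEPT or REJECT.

Answer: REJECT

Steps:
start: ε-closure({0}) = {0,2,6}
'c' @ 1: {1,7}  (accept∈set)
'd' @ 2: {}  — dead — no transitions
rest 'aacabb' ignored (set empty)
end set {} — state 1 not in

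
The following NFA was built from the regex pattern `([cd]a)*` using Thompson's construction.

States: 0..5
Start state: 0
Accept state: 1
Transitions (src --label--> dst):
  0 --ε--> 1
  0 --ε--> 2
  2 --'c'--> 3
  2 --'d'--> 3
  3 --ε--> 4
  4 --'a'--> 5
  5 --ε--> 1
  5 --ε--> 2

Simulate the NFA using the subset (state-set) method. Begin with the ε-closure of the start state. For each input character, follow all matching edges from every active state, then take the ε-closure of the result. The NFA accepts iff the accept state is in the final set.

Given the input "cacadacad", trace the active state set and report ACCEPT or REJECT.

start: ε-closure({0}) = {0,1,2}
'c' @ 1: {3,4}
'a' @ 2: {1,2,5}  (accept∈set)
'c' @ 3: {3,4}
'a' @ 4: {1,2,5}  (accept∈set)
'd' @ 5: {3,4}
'a' @ 6: {1,2,5}  (accept∈set)
'c' @ 7: {3,4}
'a' @ 8: {1,2,5}  (accept∈set)
'd' @ 9: {3,4}
after full input: {3,4}  (accept=1 not in)

Answer: REJECT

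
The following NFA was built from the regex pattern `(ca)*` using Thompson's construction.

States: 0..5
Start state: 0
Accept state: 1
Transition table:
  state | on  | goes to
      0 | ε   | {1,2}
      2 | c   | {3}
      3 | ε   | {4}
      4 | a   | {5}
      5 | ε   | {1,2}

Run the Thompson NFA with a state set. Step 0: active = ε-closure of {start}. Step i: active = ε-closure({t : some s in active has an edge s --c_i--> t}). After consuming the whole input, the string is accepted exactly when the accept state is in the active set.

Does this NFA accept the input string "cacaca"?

Answer: ACCEPT

Trace:
S₀ = ε-closure({0}) = {0,1,2}
'c' @ 1: {3,4}
'a' @ 2: {1,2,5}  ✓accept
'c' @ 3: {3,4}
'a' @ 4: {1,2,5}  ✓accept
'c' @ 5: {3,4}
'a' @ 6: {1,2,5}  ✓accept
end set {1,2,5} — state 1 in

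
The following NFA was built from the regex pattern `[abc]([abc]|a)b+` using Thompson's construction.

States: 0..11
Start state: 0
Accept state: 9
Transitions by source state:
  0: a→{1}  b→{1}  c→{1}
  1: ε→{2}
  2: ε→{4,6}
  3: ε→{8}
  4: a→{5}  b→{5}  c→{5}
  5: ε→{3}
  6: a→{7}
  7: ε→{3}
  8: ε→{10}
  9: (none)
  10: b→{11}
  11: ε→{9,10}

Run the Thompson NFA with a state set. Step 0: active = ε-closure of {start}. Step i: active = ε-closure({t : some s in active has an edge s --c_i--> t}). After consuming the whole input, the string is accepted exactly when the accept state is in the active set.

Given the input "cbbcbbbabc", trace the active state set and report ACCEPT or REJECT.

S₀ = ε-closure({0}) = {0}
'c' @ 1: {1,2,4,6}
'b' @ 2: {3,5,8,10}
'b' @ 3: {9,10,11}  (accept∈set)
'c' @ 4: {}  — no active states
rest 'bbbabc' ignored (set empty)
final: {}; accept 9 not in set

Answer: REJECT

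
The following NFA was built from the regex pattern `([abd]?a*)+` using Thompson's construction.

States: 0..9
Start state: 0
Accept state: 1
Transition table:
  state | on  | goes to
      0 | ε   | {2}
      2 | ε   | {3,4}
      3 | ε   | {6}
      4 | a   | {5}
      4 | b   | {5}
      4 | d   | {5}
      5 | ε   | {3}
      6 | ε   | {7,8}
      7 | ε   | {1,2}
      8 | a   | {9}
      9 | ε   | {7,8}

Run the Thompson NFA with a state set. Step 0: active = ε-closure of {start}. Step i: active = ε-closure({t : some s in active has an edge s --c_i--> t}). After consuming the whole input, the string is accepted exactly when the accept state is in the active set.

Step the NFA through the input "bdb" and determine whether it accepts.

initial (ε-close {0}): {0,1,2,3,4,6,7,8}
'b' @ 1: {1,2,3,4,5,6,7,8}  [accepting]
'd' @ 2: {1,2,3,4,5,6,7,8}  [accepting]
'b' @ 3: {1,2,3,4,5,6,7,8}  [accepting]
end set {1,2,3,4,5,6,7,8} — state 1 in

Answer: ACCEPT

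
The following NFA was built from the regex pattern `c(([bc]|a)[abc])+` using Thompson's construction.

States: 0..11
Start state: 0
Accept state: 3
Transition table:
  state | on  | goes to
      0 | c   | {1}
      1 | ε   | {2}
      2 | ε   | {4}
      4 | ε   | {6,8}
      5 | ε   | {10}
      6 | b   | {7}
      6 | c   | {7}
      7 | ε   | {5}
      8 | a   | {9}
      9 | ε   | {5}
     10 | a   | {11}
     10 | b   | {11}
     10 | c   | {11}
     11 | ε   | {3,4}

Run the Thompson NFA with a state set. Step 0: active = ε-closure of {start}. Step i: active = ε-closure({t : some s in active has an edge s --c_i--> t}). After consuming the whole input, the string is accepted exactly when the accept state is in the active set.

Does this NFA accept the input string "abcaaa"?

S₀ = ε-closure({0}) = {0}
'a' @ 1: {}  — state set empty
rest 'bcaaa' ignored (set empty)
after full input: {}  (accept=3 not in)

Answer: REJECT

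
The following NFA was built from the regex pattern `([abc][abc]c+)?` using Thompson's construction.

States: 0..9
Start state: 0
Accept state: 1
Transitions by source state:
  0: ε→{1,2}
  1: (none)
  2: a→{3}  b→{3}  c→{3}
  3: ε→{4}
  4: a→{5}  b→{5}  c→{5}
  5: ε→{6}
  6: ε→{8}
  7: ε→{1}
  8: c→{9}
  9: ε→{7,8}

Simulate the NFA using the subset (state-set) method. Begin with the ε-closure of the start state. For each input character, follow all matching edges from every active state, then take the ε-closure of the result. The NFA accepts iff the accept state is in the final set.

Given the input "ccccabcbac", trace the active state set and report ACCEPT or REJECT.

initial (ε-close {0}): {0,1,2}
'c' @ 1: {3,4}
'c' @ 2: {5,6,8}
'c' @ 3: {1,7,8,9}  [accepting]
'c' @ 4: {1,7,8,9}  [accepting]
'a' @ 5: {}  — dead — no transitions
rest 'bcbac' ignored (set empty)
final: {}; accept 1 not in set

Answer: REJECT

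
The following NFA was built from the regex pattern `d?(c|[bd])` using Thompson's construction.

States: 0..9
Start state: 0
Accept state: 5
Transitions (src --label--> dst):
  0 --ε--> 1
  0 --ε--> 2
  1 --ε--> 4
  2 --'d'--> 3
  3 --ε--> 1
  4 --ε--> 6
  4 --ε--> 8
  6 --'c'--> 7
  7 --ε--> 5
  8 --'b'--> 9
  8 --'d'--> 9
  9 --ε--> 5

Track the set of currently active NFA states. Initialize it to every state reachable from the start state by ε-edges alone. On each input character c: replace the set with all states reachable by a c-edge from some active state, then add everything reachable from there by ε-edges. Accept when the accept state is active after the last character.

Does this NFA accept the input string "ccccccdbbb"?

initial (ε-close {0}): {0,1,2,4,6,8}
'c' @ 1: {5,7}  [accepting]
'c' @ 2: {}  — dead — no transitions
rest 'ccccdbbb' ignored (set empty)
final: {}; accept 5 not in set

Answer: REJECT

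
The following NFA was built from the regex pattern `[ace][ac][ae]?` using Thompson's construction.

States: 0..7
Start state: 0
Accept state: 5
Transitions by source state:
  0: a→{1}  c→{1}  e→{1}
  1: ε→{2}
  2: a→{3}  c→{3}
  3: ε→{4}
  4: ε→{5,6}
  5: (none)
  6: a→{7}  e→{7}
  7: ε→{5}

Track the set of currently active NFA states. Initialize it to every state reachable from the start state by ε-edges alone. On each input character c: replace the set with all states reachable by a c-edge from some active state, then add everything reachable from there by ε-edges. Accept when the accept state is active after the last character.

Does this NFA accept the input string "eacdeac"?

Answer: REJECT

Trace:
initial (ε-close {0}): {0}
'e' @ 1: {1,2}
'a' @ 2: {3,4,5,6}  (accept∈set)
'c' @ 3: {}  — state set empty
rest 'deac' ignored (set empty)
end set {} — state 5 not in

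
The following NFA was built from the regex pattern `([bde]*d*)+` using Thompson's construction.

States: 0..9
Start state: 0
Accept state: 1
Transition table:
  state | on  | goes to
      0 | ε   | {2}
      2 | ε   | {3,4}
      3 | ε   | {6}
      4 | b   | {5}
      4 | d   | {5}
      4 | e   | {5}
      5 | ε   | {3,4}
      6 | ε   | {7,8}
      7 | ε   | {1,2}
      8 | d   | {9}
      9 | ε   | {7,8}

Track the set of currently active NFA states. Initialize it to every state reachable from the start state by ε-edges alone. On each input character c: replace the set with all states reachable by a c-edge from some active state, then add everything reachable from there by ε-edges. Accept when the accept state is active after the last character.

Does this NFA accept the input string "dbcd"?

start: ε-closure({0}) = {0,1,2,3,4,6,7,8}
'd' @ 1: {1,2,3,4,5,6,7,8,9}  ✓accept
'b' @ 2: {1,2,3,4,5,6,7,8}  ✓accept
'c' @ 3: {}  — dead — no transitions
rest 'd' ignored (set empty)
after full input: {}  (accept=1 not in)

Answer: REJECT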